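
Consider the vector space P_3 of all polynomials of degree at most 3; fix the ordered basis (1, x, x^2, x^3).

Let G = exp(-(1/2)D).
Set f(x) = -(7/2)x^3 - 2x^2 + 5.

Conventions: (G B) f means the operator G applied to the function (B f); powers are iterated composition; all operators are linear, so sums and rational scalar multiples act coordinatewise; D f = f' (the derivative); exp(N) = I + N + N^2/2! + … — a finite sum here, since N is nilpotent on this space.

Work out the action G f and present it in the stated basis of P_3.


g(x) = -(7/2)x^3 + (13/4)x^2 - (5/8)x + 79/16

order-1 term: (21/4)x^2 + 2x
order-2 term: -(21/8)x - 1/2
order-3 term: 7/16
the series for exp(-(1/2)D) f terminates at order 3
exp(-(1/2)D) f = -(7/2)x^3 + (13/4)x^2 - (5/8)x + 79/16


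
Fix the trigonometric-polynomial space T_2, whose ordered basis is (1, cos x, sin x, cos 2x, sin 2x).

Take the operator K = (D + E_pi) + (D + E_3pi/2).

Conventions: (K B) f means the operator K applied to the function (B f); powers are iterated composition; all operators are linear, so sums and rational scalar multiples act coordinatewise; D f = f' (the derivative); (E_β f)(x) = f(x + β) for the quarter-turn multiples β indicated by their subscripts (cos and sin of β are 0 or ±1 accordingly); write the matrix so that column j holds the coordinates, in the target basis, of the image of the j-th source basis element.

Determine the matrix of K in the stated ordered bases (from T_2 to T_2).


image of 1: 2
image of cos x: -cos x - sin x
image of sin x: cos x - sin x
image of cos 2x: -4sin 2x
image of sin 2x: 4cos 2x
each image's coordinates form column j of the matrix

the matrix is [[2, 0, 0, 0, 0]; [0, -1, 1, 0, 0]; [0, -1, -1, 0, 0]; [0, 0, 0, 0, 4]; [0, 0, 0, -4, 0]] (rows listed top to bottom)


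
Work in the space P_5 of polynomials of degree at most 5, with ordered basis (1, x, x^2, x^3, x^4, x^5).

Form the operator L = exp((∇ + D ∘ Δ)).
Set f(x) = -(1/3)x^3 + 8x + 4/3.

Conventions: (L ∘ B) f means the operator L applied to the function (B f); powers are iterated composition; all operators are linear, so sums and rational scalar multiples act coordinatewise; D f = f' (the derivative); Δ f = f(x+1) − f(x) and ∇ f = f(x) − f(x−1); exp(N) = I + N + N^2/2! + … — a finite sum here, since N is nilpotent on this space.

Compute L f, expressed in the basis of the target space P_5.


the result is g(x) = -(1/3)x^3 - x^2 + 6x + 20/3

order-1 term: -x^2 - x + 20/3
order-2 term: -x - 1
order-3 term: -1/3
the series for exp((∇ + D ∘ Δ)) f terminates at order 3
exp((∇ + D ∘ Δ)) f = -(1/3)x^3 - x^2 + 6x + 20/3


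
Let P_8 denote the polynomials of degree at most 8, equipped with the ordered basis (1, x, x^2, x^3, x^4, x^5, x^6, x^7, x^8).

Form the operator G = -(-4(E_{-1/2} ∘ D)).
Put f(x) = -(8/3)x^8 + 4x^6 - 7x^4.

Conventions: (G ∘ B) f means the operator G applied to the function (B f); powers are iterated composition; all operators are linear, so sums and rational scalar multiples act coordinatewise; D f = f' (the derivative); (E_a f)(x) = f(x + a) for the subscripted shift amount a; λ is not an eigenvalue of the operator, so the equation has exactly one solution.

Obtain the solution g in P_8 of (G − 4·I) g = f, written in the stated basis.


g(x) = (2/3)x^8 + (16/3)x^7 + (53/3)x^6 + 22x^5 - (439/12)x^4 - 183x^3 - (531/2)x^2 - (2881/24)x + 1469/48

write g with unknown coordinates in the stated basis and equate coefficients in (G − 4·I) g = f
solving from the highest basis element down gives g = (2/3)x^8 + (16/3)x^7 + (53/3)x^6 + 22x^5 - (439/12)x^4 - 183x^3 - (531/2)x^2 - (2881/24)x + 1469/48
check: G g = (64/3)x^7 + (224/3)x^6 + 88x^5 - (460/3)x^4 - 732x^3 - 1062x^2 - (2881/6)x + 1469/12
so G g − 4·g = -(8/3)x^8 + 4x^6 - 7x^4 = f ✓


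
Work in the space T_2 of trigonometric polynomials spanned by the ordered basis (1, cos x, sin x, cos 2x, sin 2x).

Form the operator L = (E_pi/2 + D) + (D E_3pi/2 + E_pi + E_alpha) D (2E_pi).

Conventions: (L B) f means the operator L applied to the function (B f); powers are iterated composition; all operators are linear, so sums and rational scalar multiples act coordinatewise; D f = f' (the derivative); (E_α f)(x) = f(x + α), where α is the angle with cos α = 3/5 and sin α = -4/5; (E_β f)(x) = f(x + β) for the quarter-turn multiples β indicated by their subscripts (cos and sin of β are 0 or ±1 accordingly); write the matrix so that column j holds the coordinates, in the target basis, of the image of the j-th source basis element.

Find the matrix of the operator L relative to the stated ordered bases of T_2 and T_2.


image of 1: 1
image of cos x: -(8/5)cos x - (4/5)sin x
image of sin x: (4/5)cos x - (8/5)sin x
image of cos 2x: (271/25)cos 2x - (122/25)sin 2x
image of sin 2x: (122/25)cos 2x + (271/25)sin 2x
each image's coordinates form column j of the matrix

the matrix is [[1, 0, 0, 0, 0]; [0, -8/5, 4/5, 0, 0]; [0, -4/5, -8/5, 0, 0]; [0, 0, 0, 271/25, 122/25]; [0, 0, 0, -122/25, 271/25]] (rows listed top to bottom)


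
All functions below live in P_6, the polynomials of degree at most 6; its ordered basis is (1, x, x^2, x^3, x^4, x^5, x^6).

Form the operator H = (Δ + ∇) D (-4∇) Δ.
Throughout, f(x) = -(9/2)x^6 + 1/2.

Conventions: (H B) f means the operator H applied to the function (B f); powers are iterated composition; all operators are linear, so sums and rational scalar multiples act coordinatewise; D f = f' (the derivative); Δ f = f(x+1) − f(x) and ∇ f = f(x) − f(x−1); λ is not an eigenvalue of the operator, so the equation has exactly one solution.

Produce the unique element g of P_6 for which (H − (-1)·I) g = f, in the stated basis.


g(x) = -(9/2)x^6 - 12960x^2 - 12959/2

write g with unknown coordinates in the stated basis and equate coefficients in (H − (-1)·I) g = f
solving from the highest basis element down gives g = -(9/2)x^6 - 12960x^2 - 12959/2
check: H g = 12960x^2 + 6480
so H g − (-1)·g = -(9/2)x^6 + 1/2 = f ✓


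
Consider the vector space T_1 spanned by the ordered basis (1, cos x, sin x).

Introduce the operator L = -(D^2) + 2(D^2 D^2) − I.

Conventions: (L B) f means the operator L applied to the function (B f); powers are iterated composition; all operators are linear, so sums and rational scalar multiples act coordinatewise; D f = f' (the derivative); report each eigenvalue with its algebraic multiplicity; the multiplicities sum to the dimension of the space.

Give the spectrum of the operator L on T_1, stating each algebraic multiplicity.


image of 1: -1
image of cos x: 2cos x
image of sin x: 2sin x
the matrix is diagonal; its diagonal is (-1, 2, 2)
for a triangular matrix the eigenvalues are the diagonal entries, with algebraic multiplicity their repetition count

λ = -1 (multiplicity 1), λ = 2 (multiplicity 2)


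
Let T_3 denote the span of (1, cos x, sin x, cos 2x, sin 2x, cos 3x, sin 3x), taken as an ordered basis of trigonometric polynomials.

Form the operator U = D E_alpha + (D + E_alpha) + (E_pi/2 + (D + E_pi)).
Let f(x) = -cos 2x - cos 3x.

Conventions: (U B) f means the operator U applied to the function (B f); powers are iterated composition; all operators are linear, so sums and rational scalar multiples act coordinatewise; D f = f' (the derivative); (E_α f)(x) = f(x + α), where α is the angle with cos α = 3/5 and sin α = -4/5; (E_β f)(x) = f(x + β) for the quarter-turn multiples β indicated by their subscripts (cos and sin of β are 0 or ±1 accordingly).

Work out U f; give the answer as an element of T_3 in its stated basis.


E_alpha f = (7/25)cos 2x - (24/25)sin 2x + (117/125)cos 3x - (44/125)sin 3x
D E_alpha f = -(48/25)cos 2x - (14/25)sin 2x - (132/125)cos 3x - (351/125)sin 3x
D f = 2sin 2x + 3sin 3x
E_alpha f = (7/25)cos 2x - (24/25)sin 2x + (117/125)cos 3x - (44/125)sin 3x
(D + E_alpha) f = (7/25)cos 2x + (26/25)sin 2x + (117/125)cos 3x + (331/125)sin 3x
E_pi/2 f = cos 2x - sin 3x
D f = 2sin 2x + 3sin 3x
E_pi f = -cos 2x + cos 3x
(D + E_pi) f = -cos 2x + 2sin 2x + cos 3x + 3sin 3x
(E_pi/2 + (D + E_pi)) f = 2sin 2x + cos 3x + 2sin 3x
(D E_alpha + (D + E_alpha) + (E_pi/2 + (D + E_pi))) f = -(41/25)cos 2x + (62/25)sin 2x + (22/25)cos 3x + (46/25)sin 3x

g(x) = -(41/25)cos 2x + (62/25)sin 2x + (22/25)cos 3x + (46/25)sin 3x


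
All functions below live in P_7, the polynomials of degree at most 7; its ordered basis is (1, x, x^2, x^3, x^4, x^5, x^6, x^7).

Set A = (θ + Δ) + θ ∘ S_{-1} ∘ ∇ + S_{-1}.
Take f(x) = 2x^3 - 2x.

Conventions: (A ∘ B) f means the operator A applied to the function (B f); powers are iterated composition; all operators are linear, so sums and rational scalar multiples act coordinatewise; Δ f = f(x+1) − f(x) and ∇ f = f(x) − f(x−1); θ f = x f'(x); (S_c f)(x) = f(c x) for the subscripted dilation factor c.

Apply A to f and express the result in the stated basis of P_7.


the image equals g(x) = 4x^3 + 18x^2 + 12x

θ f = 6x^3 - 2x
Δ f = 6x^2 + 6x
(θ + Δ) f = 6x^3 + 6x^2 + 4x
∇ f = 6x^2 - 6x
S_{-1} ∇ f = 6x^2 + 6x
θ S_{-1} ∇ f = 12x^2 + 6x
S_{-1} f = -2x^3 + 2x
((θ + Δ) + θ ∘ S_{-1} ∘ ∇ + S_{-1}) f = 4x^3 + 18x^2 + 12x


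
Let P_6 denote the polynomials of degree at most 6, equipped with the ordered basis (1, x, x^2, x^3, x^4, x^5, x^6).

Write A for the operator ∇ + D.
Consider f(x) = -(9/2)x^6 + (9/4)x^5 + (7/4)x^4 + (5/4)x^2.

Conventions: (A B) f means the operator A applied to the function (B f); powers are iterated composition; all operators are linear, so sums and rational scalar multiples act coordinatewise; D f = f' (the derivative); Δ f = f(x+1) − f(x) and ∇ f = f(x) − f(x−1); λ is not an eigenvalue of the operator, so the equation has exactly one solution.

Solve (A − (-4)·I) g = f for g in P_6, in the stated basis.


the image equals g(x) = -(9/8)x^6 + (63/16)x^5 - (109/8)x^4 + (1367/32)x^3 - (6289/64)x^2 + (19269/128)x - 1843/16

write g with unknown coordinates in the stated basis and equate coefficients in (A − (-4)·I) g = f
solving from the highest basis element down gives g = -(9/8)x^6 + (63/16)x^5 - (109/8)x^4 + (1367/32)x^3 - (6289/64)x^2 + (19269/128)x - 1843/16
check: A g = -(27/2)x^5 + (225/4)x^4 - (1367/8)x^3 + (6309/16)x^2 - (19269/32)x + 1843/4
so A g − (-4)·g = -(9/2)x^6 + (9/4)x^5 + (7/4)x^4 + (5/4)x^2 = f ✓


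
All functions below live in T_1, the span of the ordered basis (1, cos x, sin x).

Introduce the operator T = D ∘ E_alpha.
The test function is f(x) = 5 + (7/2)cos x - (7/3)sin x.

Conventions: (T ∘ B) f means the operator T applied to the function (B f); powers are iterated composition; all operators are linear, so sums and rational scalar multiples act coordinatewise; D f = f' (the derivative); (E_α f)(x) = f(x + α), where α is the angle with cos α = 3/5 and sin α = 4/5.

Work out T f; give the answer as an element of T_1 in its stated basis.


g(x) = -(21/5)cos x - (7/30)sin x

E_alpha f = 5 + (7/30)cos x - (21/5)sin x
D E_alpha f = -(21/5)cos x - (7/30)sin x


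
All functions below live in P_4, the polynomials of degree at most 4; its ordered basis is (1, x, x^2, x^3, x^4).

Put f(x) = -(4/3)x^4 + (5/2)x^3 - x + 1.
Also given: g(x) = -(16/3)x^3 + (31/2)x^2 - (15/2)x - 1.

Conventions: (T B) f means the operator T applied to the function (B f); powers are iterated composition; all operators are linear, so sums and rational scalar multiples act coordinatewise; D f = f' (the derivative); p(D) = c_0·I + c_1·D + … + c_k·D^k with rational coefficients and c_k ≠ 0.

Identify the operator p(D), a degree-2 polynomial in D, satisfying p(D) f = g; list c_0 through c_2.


c_0 = 0, c_1 = 1, c_2 = -1/2

D^0 f = -(4/3)x^4 + (5/2)x^3 - x + 1
D^1 f = -(16/3)x^3 + (15/2)x^2 - 1
D^2 f = -16x^2 + 15x
matching coefficients of g against c_0 f + c_1 Df + … from the top degree down determines the c_i
solution: c_0 = 0, c_1 = 1, c_2 = -1/2


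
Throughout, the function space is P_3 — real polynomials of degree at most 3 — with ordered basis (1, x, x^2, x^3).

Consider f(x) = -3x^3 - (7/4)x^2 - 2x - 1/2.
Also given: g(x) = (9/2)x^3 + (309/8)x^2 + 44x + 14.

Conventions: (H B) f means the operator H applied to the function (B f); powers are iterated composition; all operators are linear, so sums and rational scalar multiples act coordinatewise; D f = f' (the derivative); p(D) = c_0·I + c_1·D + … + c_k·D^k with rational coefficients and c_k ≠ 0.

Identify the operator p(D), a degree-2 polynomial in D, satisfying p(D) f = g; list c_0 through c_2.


D^0 f = -3x^3 - (7/4)x^2 - 2x - 1/2
D^1 f = -9x^2 - (7/2)x - 2
D^2 f = -18x - 7/2
matching coefficients of g against c_0 f + c_1 Df + … from the top degree down determines the c_i
solution: c_0 = -3/2, c_1 = -4, c_2 = -3/2

c_0 = -3/2, c_1 = -4, c_2 = -3/2


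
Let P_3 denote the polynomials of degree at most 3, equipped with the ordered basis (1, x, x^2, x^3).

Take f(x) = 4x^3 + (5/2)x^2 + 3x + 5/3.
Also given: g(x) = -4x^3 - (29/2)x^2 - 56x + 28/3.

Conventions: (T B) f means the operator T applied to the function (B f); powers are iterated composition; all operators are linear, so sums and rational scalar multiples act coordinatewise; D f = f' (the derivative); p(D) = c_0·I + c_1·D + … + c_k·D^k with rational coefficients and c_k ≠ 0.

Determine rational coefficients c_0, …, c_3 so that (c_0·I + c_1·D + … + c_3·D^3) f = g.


D^0 f = 4x^3 + (5/2)x^2 + 3x + 5/3
D^1 f = 12x^2 + 5x + 3
D^2 f = 24x + 5
D^3 f = 24
matching coefficients of g against c_0 f + c_1 Df + … from the top degree down determines the c_i
solution: c_0 = -1, c_1 = -1, c_2 = -2, c_3 = 1

c_0 = -1, c_1 = -1, c_2 = -2, c_3 = 1


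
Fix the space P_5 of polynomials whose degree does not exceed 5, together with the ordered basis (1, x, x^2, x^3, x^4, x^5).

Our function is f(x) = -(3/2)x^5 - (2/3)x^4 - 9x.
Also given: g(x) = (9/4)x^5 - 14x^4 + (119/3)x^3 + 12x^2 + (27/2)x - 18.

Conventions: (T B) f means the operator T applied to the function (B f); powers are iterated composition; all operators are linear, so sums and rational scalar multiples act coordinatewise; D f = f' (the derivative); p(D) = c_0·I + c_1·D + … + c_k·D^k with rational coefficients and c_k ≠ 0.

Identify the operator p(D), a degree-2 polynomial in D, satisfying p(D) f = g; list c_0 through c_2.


D^0 f = -(3/2)x^5 - (2/3)x^4 - 9x
D^1 f = -(15/2)x^4 - (8/3)x^3 - 9
D^2 f = -30x^3 - 8x^2
matching coefficients of g against c_0 f + c_1 Df + … from the top degree down determines the c_i
solution: c_0 = -3/2, c_1 = 2, c_2 = -3/2

p(D) = -(3/2)·I + 2·D − (3/2)·D^2, i.e. c_0 = -3/2, c_1 = 2, c_2 = -3/2


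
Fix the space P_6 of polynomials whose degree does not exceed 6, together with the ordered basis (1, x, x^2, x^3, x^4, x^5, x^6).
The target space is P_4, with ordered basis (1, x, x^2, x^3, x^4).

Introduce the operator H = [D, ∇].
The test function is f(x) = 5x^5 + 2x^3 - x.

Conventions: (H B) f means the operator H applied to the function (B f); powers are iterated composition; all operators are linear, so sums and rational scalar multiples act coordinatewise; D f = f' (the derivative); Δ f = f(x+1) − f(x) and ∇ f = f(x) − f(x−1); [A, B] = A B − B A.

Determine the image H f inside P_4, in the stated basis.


∇ f = 25x^4 - 50x^3 + 56x^2 - 31x + 6
D ∇ f = 100x^3 - 150x^2 + 112x - 31
D f = 25x^4 + 6x^2 - 1
∇ D f = 100x^3 - 150x^2 + 112x - 31
[D, ∇] f = 0

the image equals g(x) = 0


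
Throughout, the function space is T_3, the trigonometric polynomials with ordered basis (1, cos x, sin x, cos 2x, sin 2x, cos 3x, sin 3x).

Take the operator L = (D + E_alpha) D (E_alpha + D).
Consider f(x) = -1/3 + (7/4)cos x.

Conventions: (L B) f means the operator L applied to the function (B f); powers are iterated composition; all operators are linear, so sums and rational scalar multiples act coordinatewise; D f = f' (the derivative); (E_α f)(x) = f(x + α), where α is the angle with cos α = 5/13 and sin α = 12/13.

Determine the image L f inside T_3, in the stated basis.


the image equals g(x) = -(875/338)cos x + (1050/169)sin x

E_alpha f = -1/3 + (35/52)cos x - (21/13)sin x
D f = -(7/4)sin x
(E_alpha + D) f = -1/3 + (35/52)cos x - (175/52)sin x
D (E_alpha + D) f = -(175/52)cos x - (35/52)sin x
D D (E_alpha + D) f = -(35/52)cos x + (175/52)sin x
E_alpha D (E_alpha + D) f = -(1295/676)cos x + (1925/676)sin x
(D + E_alpha) D (E_alpha + D) f = -(875/338)cos x + (1050/169)sin x


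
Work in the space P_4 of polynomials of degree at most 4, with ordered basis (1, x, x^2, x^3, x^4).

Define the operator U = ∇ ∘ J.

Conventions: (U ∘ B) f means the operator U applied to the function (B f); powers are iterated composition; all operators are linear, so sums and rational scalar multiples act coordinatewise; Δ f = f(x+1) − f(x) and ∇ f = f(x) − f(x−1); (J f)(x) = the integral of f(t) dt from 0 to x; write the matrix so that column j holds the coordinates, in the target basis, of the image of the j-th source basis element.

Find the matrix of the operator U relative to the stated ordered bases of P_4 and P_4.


image of 1: 1
image of x: x - 1/2
image of x^2: x^2 - x + 1/3
image of x^3: x^3 - (3/2)x^2 + x - 1/4
image of x^4: x^4 - 2x^3 + 2x^2 - x + 1/5
each image's coordinates form column j of the matrix

the matrix is [[1, -1/2, 1/3, -1/4, 1/5]; [0, 1, -1, 1, -1]; [0, 0, 1, -3/2, 2]; [0, 0, 0, 1, -2]; [0, 0, 0, 0, 1]] (rows listed top to bottom)


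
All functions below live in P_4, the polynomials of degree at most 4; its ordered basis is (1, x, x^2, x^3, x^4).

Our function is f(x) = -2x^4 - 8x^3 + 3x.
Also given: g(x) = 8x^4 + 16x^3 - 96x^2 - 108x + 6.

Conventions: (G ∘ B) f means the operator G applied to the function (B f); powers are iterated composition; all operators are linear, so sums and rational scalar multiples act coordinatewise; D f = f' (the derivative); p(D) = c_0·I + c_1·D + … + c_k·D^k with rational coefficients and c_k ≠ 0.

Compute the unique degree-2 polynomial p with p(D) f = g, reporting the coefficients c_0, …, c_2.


D^0 f = -2x^4 - 8x^3 + 3x
D^1 f = -8x^3 - 24x^2 + 3
D^2 f = -24x^2 - 48x
matching coefficients of g against c_0 f + c_1 Df + … from the top degree down determines the c_i
solution: c_0 = -4, c_1 = 2, c_2 = 2

c_0 = -4, c_1 = 2, c_2 = 2


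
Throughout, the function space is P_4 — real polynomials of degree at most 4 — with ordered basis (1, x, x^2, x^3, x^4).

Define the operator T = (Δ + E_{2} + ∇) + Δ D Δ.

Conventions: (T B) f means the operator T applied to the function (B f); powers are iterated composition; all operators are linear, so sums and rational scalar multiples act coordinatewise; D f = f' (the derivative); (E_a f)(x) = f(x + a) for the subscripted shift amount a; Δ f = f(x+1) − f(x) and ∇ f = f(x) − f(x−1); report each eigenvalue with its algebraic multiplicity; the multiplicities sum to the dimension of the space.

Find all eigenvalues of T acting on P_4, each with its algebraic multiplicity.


image of 1: 1
image of x: x + 4
image of x^2: x^2 + 8x + 4
image of x^3: x^3 + 12x^2 + 12x + 16
image of x^4: x^4 + 16x^3 + 24x^2 + 64x + 40
the matrix is upper triangular; its diagonal is (1, 1, 1, 1, 1)
for a triangular matrix the eigenvalues are the diagonal entries, with algebraic multiplicity their repetition count

λ = 1 (multiplicity 5)


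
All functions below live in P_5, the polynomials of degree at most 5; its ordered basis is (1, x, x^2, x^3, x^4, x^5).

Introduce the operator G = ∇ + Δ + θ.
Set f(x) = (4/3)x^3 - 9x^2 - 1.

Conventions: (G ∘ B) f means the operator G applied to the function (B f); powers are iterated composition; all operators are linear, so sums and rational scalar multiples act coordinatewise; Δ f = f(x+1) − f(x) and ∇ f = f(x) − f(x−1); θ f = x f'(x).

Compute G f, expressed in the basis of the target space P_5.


the image equals g(x) = 4x^3 - 10x^2 - 36x + 8/3

∇ f = 4x^2 - 22x + 31/3
Δ f = 4x^2 - 14x - 23/3
θ f = 4x^3 - 18x^2
(∇ + Δ + θ) f = 4x^3 - 10x^2 - 36x + 8/3


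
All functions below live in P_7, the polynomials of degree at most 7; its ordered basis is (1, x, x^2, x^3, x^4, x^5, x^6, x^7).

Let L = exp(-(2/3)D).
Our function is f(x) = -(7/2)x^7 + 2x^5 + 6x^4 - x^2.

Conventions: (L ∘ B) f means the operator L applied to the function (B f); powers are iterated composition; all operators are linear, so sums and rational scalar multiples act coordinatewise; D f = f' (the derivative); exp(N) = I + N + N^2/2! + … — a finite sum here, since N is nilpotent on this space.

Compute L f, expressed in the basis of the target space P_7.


the image equals g(x) = -(7/2)x^7 + (49/3)x^6 - (92/3)x^5 + (962/27)x^4 - (2536/81)x^3 + (1519/81)x^2 - (4340/729)x + 1492/2187

order-1 term: (49/3)x^6 - (20/3)x^4 - 16x^3 + (4/3)x
order-2 term: -(98/3)x^5 + (80/9)x^3 + 16x^2 - 4/9
order-3 term: (980/27)x^4 - (160/27)x^2 - (64/9)x
order-4 term: -(1960/81)x^3 + (160/81)x + 32/27
order-5 term: (784/81)x^2 - 64/243
order-6 term: -(1568/729)x
order-7 term: 448/2187
the series for exp(-(2/3)D) f terminates at order 7
exp(-(2/3)D) f = -(7/2)x^7 + (49/3)x^6 - (92/3)x^5 + (962/27)x^4 - (2536/81)x^3 + (1519/81)x^2 - (4340/729)x + 1492/2187


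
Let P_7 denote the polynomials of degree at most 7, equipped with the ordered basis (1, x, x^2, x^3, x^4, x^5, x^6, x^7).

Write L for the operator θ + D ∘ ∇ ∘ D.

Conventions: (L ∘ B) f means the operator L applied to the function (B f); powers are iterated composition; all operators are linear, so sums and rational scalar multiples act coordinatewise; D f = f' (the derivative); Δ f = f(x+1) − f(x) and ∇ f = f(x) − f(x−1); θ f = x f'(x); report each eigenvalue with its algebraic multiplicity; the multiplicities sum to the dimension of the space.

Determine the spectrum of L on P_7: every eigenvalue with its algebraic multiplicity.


λ = 0 (multiplicity 1), λ = 1 (multiplicity 1), λ = 2 (multiplicity 1), λ = 3 (multiplicity 1), λ = 4 (multiplicity 1), λ = 5 (multiplicity 1), λ = 6 (multiplicity 1), λ = 7 (multiplicity 1)

image of 1: 0
image of x: x
image of x^2: 2x^2
image of x^3: 3x^3 + 6
image of x^4: 4x^4 + 24x - 12
image of x^5: 5x^5 + 60x^2 - 60x + 20
image of x^6: 6x^6 + 120x^3 - 180x^2 + 120x - 30
image of x^7: 7x^7 + 210x^4 - 420x^3 + 420x^2 - 210x + 42
the matrix is upper triangular; its diagonal is (0, 1, 2, 3, 4, 5, 6, 7)
for a triangular matrix the eigenvalues are the diagonal entries, with algebraic multiplicity their repetition count


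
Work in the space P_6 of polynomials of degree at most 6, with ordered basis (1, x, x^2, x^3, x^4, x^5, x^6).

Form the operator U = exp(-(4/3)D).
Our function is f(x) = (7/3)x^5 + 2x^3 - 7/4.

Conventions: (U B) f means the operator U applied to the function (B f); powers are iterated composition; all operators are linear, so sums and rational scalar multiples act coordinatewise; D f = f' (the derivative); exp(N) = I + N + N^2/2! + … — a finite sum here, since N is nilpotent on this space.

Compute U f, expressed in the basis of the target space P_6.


g(x) = (7/3)x^5 - (140/9)x^4 + (1174/27)x^3 - (5128/81)x^2 + (11552/243)x - 47599/2916

order-1 term: -(140/9)x^4 - 8x^2
order-2 term: (1120/27)x^3 + (32/3)x
order-3 term: -(4480/81)x^2 - 128/27
order-4 term: (8960/243)x
order-5 term: -7168/729
the series for exp(-(4/3)D) f terminates at order 5
exp(-(4/3)D) f = (7/3)x^5 - (140/9)x^4 + (1174/27)x^3 - (5128/81)x^2 + (11552/243)x - 47599/2916


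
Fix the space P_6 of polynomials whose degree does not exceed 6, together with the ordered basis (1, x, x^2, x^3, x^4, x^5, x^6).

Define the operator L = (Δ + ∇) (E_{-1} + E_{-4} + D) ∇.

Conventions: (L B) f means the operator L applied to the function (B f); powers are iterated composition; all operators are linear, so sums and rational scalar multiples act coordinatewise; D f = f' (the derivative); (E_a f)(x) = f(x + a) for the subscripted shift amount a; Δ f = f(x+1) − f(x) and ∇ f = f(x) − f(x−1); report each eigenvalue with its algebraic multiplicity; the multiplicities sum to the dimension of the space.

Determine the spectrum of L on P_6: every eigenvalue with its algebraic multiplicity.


λ = 0 (multiplicity 7)

image of 1: 0
image of x: 0
image of x^2: 8
image of x^3: 24x - 60
image of x^4: 48x^2 - 240x + 536
image of x^5: 80x^3 - 600x^2 + 2680x - 4000
image of x^6: 120x^4 - 1200x^3 + 8040x^2 - 24000x + 28148
the matrix is upper triangular; its diagonal is (0, 0, 0, 0, 0, 0, 0)
for a triangular matrix the eigenvalues are the diagonal entries, with algebraic multiplicity their repetition count


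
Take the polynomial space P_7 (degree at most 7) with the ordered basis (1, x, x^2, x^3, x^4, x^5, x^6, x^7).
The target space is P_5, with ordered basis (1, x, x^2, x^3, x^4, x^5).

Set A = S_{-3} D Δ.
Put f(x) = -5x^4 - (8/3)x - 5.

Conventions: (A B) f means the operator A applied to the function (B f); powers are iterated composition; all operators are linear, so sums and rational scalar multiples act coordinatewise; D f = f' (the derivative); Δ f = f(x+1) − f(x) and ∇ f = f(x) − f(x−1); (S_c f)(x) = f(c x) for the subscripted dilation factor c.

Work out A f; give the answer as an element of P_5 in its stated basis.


Δ f = -20x^3 - 30x^2 - 20x - 23/3
D Δ f = -60x^2 - 60x - 20
S_{-3} D Δ f = -540x^2 + 180x - 20

the result is g(x) = -540x^2 + 180x - 20


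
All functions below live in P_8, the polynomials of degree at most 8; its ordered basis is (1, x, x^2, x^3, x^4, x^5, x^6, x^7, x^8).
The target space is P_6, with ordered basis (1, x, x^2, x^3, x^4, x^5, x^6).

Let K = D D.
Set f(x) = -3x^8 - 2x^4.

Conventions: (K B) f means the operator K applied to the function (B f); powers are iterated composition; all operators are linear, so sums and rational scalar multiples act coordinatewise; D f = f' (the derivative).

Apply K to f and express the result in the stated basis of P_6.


the image equals g(x) = -168x^6 - 24x^2

D f = -24x^7 - 8x^3
D D f = -168x^6 - 24x^2


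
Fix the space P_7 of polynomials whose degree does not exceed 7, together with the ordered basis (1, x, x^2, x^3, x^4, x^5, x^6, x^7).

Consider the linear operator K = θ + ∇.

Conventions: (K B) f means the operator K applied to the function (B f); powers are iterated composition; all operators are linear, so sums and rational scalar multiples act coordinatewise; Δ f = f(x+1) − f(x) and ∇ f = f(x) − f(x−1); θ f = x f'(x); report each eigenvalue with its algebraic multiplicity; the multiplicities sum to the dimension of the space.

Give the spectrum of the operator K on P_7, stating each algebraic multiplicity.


λ = 0 (multiplicity 1), λ = 1 (multiplicity 1), λ = 2 (multiplicity 1), λ = 3 (multiplicity 1), λ = 4 (multiplicity 1), λ = 5 (multiplicity 1), λ = 6 (multiplicity 1), λ = 7 (multiplicity 1)

image of 1: 0
image of x: x + 1
image of x^2: 2x^2 + 2x - 1
image of x^3: 3x^3 + 3x^2 - 3x + 1
image of x^4: 4x^4 + 4x^3 - 6x^2 + 4x - 1
image of x^5: 5x^5 + 5x^4 - 10x^3 + 10x^2 - 5x + 1
image of x^6: 6x^6 + 6x^5 - 15x^4 + 20x^3 - 15x^2 + 6x - 1
image of x^7: 7x^7 + 7x^6 - 21x^5 + 35x^4 - 35x^3 + 21x^2 - 7x + 1
the matrix is upper triangular; its diagonal is (0, 1, 2, 3, 4, 5, 6, 7)
for a triangular matrix the eigenvalues are the diagonal entries, with algebraic multiplicity their repetition count


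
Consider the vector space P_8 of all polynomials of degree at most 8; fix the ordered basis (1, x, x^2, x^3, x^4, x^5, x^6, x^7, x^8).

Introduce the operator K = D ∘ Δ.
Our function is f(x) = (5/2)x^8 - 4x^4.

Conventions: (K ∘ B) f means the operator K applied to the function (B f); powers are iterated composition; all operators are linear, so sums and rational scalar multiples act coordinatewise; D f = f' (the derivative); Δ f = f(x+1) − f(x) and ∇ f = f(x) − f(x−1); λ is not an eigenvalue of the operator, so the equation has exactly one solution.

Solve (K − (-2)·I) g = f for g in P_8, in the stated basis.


write g with unknown coordinates in the stated basis and equate coefficients in (K − (-2)·I) g = f
solving from the highest basis element down gives g = (5/4)x^8 - 35x^6 - 105x^5 + 348x^4 + 1925x^3 + 432x^2 - 6323x - 3653
check: K g = 70x^6 + 210x^5 - 700x^4 - 3850x^3 - 864x^2 + 12646x + 7306
so K g − (-2)·g = (5/2)x^8 - 4x^4 = f ✓

the image equals g(x) = (5/4)x^8 - 35x^6 - 105x^5 + 348x^4 + 1925x^3 + 432x^2 - 6323x - 3653


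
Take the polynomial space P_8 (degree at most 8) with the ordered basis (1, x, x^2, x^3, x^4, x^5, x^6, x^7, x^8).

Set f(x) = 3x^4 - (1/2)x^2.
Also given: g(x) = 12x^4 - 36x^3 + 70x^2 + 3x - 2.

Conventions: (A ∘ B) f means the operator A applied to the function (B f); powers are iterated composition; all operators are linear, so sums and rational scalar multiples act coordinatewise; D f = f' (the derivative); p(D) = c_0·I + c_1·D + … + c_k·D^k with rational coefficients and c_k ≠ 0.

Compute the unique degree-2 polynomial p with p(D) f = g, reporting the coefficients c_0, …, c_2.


D^0 f = 3x^4 - (1/2)x^2
D^1 f = 12x^3 - x
D^2 f = 36x^2 - 1
matching coefficients of g against c_0 f + c_1 Df + … from the top degree down determines the c_i
solution: c_0 = 4, c_1 = -3, c_2 = 2

c_0 = 4, c_1 = -3, c_2 = 2


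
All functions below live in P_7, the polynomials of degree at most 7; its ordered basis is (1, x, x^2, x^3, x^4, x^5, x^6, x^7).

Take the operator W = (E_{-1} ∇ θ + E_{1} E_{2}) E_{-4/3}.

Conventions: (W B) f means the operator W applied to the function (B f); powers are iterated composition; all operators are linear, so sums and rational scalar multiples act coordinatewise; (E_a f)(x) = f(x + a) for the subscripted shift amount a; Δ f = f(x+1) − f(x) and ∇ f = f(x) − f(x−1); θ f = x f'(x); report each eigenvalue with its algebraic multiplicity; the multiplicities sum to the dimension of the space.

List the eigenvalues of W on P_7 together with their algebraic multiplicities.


λ = 1 (multiplicity 8)

image of 1: 1
image of x: x + 8/3
image of x^2: x^2 + (22/3)x - 53/9
image of x^3: x^3 + 14x^2 - (104/3)x + 1484/27
image of x^4: x^4 + (68/3)x^3 - (310/3)x^2 + (8564/27)x - 19259/81
image of x^5: x^5 + (100/3)x^4 - (2060/9)x^3 + (27980/27)x^2 - (134290/81)x + 267110/243
image of x^6: x^6 + 46x^5 - (1285/3)x^4 + (69100/27)x^3 - (172285/27)x^2 + (700606/81)x - 3281849/729
image of x^7: x^7 + (182/3)x^6 - (2156/3)x^5 + (143920/27)x^4 - (1471960/81)x^3 + (3034472/81)x^2 - (29149400/729)x + 39607496/2187
the matrix is upper triangular; its diagonal is (1, 1, 1, 1, 1, 1, 1, 1)
for a triangular matrix the eigenvalues are the diagonal entries, with algebraic multiplicity their repetition count


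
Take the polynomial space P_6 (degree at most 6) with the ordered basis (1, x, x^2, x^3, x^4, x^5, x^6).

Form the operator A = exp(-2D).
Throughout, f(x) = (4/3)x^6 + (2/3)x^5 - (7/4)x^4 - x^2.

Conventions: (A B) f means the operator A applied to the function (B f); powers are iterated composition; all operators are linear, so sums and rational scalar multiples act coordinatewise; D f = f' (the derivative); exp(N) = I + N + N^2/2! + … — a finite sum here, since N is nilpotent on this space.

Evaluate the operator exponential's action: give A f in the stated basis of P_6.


the image equals g(x) = (4/3)x^6 - (46/3)x^5 + (859/12)x^4 - (518/3)x^3 + (671/3)x^2 - (428/3)x + 32

order-1 term: -16x^5 - (20/3)x^4 + 14x^3 + 4x
order-2 term: 80x^4 + (80/3)x^3 - 42x^2 - 4
order-3 term: -(640/3)x^3 - (160/3)x^2 + 56x
order-4 term: 320x^2 + (160/3)x - 28
order-5 term: -256x - 64/3
order-6 term: 256/3
the series for exp(-2D) f terminates at order 6
exp(-2D) f = (4/3)x^6 - (46/3)x^5 + (859/12)x^4 - (518/3)x^3 + (671/3)x^2 - (428/3)x + 32


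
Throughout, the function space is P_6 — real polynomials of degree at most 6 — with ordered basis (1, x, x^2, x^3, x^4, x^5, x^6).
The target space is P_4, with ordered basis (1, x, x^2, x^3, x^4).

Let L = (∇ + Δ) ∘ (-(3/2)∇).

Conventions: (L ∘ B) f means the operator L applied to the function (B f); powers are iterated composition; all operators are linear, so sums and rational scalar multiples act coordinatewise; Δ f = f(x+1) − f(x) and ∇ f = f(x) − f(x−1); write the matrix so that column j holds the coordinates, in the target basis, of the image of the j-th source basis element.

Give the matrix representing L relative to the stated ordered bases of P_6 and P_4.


the matrix is [[0, 0, -6, 9, -24, 45, -96]; [0, 0, 0, -18, 36, -120, 270]; [0, 0, 0, 0, -36, 90, -360]; [0, 0, 0, 0, 0, -60, 180]; [0, 0, 0, 0, 0, 0, -90]] (rows listed top to bottom)

image of 1: 0
image of x: 0
image of x^2: -6
image of x^3: -18x + 9
image of x^4: -36x^2 + 36x - 24
image of x^5: -60x^3 + 90x^2 - 120x + 45
image of x^6: -90x^4 + 180x^3 - 360x^2 + 270x - 96
each image's coordinates form column j of the matrix


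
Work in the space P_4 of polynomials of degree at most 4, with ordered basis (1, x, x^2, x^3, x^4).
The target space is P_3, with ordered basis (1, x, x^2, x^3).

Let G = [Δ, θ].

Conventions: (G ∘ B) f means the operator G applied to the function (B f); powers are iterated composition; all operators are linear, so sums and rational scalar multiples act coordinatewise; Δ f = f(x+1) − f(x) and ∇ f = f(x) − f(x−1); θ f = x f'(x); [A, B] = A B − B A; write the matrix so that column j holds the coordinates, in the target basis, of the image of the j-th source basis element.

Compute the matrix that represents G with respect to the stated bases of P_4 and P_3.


image of 1: 0
image of x: 1
image of x^2: 2x + 2
image of x^3: 3x^2 + 6x + 3
image of x^4: 4x^3 + 12x^2 + 12x + 4
each image's coordinates form column j of the matrix

the matrix is [[0, 1, 2, 3, 4]; [0, 0, 2, 6, 12]; [0, 0, 0, 3, 12]; [0, 0, 0, 0, 4]] (rows listed top to bottom)


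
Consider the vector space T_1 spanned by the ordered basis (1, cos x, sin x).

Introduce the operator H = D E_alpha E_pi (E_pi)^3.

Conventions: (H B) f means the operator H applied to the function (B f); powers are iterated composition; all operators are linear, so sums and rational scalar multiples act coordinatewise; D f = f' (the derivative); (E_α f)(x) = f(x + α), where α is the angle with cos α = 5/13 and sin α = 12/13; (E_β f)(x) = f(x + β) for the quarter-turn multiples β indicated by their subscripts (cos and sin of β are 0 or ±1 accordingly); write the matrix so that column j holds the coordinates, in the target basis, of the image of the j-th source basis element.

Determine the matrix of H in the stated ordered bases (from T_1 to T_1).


image of 1: 0
image of cos x: -(12/13)cos x - (5/13)sin x
image of sin x: (5/13)cos x - (12/13)sin x
each image's coordinates form column j of the matrix

the matrix is [[0, 0, 0]; [0, -12/13, 5/13]; [0, -5/13, -12/13]] (rows listed top to bottom)


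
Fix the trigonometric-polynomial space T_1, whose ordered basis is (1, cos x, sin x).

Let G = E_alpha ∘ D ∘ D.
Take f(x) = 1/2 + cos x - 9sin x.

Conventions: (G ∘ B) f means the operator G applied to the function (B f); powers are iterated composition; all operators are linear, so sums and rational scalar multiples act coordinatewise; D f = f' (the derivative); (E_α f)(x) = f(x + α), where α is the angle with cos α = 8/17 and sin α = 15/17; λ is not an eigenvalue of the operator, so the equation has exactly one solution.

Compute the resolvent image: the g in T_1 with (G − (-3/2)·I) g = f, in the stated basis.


g(x) = 1/3 - (94/25)cos x - (138/25)sin x

write g with unknown coordinates in the stated basis and equate coefficients in (G − (-3/2)·I) g = f
solving from the highest basis element down gives g = 1/3 - (94/25)cos x - (138/25)sin x
check: G g = (166/25)cos x - (18/25)sin x
so G g − (-3/2)·g = 1/2 + cos x - 9sin x = f ✓


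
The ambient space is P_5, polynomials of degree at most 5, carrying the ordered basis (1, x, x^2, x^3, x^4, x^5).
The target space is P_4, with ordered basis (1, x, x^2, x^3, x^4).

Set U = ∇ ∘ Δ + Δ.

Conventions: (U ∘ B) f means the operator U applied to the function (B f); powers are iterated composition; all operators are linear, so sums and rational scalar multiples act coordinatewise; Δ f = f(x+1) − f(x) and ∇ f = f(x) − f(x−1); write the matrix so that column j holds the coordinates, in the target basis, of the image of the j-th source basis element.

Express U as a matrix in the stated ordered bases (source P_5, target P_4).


the matrix is [[0, 1, 3, 1, 3, 1]; [0, 0, 2, 9, 4, 15]; [0, 0, 0, 3, 18, 10]; [0, 0, 0, 0, 4, 30]; [0, 0, 0, 0, 0, 5]] (rows listed top to bottom)

image of 1: 0
image of x: 1
image of x^2: 2x + 3
image of x^3: 3x^2 + 9x + 1
image of x^4: 4x^3 + 18x^2 + 4x + 3
image of x^5: 5x^4 + 30x^3 + 10x^2 + 15x + 1
each image's coordinates form column j of the matrix


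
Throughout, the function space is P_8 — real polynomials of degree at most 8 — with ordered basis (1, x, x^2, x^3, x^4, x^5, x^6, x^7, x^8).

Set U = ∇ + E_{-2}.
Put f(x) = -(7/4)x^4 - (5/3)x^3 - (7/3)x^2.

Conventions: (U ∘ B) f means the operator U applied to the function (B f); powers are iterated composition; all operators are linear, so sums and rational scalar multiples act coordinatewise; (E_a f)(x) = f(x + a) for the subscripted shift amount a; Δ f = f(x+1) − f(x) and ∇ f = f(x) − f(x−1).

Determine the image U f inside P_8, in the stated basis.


∇ f = -7x^3 + (11/2)x^2 - (20/3)x + 29/12
E_{-2} f = -(7/4)x^4 + (37/3)x^3 - (103/3)x^2 + (136/3)x - 24
(∇ + E_{-2}) f = -(7/4)x^4 + (16/3)x^3 - (173/6)x^2 + (116/3)x - 259/12

the image equals g(x) = -(7/4)x^4 + (16/3)x^3 - (173/6)x^2 + (116/3)x - 259/12


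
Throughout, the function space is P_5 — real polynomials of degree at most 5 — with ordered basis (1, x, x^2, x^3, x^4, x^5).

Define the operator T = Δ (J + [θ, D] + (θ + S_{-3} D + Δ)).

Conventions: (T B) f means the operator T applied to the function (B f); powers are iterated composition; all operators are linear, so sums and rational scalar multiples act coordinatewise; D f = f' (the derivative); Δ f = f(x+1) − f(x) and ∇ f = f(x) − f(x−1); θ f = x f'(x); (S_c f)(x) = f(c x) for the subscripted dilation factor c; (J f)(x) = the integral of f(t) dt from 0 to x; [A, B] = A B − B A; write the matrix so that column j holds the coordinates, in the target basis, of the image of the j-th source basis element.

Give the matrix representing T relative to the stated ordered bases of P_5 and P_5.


the matrix is [[1, 3/2, -11/3, 133/4, -469/5, 2611/6]; [0, 1, 5, 64, -295, 1696]; [0, 0, 1, 21/2, -298, 5025/2]; [0, 0, 0, 1, 18, 5020/3]; [0, 0, 0, 0, 1, 55/2]; [0, 0, 0, 0, 0, 1]] (rows listed top to bottom)

image of 1: 1
image of x: x + 3/2
image of x^2: x^2 + 5x - 11/3
image of x^3: x^3 + (21/2)x^2 + 64x + 133/4
image of x^4: x^4 + 18x^3 - 298x^2 - 295x - 469/5
image of x^5: x^5 + (55/2)x^4 + (5020/3)x^3 + (5025/2)x^2 + 1696x + 2611/6
each image's coordinates form column j of the matrix


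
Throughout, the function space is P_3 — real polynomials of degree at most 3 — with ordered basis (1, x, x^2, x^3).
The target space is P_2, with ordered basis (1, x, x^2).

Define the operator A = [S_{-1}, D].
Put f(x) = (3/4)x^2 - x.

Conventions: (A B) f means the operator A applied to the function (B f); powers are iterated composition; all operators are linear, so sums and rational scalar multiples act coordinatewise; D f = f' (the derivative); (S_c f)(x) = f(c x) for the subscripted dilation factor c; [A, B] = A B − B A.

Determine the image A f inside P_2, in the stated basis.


D f = (3/2)x - 1
S_{-1} D f = -(3/2)x - 1
S_{-1} f = (3/4)x^2 + x
D S_{-1} f = (3/2)x + 1
[S_{-1}, D] f = -3x - 2

g(x) = -3x - 2


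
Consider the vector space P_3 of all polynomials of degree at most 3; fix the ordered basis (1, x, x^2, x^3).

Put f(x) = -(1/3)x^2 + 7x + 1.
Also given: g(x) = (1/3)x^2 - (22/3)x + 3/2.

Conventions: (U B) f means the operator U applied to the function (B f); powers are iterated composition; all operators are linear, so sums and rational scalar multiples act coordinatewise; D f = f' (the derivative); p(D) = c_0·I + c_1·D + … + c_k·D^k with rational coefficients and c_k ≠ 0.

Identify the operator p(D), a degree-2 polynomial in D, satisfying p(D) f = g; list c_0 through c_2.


c_0 = -1, c_1 = 1/2, c_2 = 3/2

D^0 f = -(1/3)x^2 + 7x + 1
D^1 f = -(2/3)x + 7
D^2 f = -2/3
matching coefficients of g against c_0 f + c_1 Df + … from the top degree down determines the c_i
solution: c_0 = -1, c_1 = 1/2, c_2 = 3/2
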